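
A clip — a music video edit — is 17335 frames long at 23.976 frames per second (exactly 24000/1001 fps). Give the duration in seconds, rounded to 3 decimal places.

Running time = 17335 × 1001/24000 = 3470467/4800 s ≈ 723.014 s.

723.014 seconds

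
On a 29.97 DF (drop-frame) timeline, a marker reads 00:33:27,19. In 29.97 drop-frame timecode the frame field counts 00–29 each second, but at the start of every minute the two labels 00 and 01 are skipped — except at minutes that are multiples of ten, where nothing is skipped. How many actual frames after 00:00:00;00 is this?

60169

As if non-drop at 30 labels/s: (0 × 3600 + 33 × 60 + 27) × 30 + 19 = 60229.
Minute boundaries passed: 33; those not divisible by 10: 33 − 3 = 30; dropped labels = 2 × 30 = 60.
Actual frame index = 60229 − 60 = 60169.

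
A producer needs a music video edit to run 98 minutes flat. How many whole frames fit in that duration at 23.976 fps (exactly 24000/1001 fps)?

98 min = 5880 s.
Frames = 5880 × 24000/1001 = 20160000/143 ≈ 140979.0210.
Complete frames: 140979.

140979 frames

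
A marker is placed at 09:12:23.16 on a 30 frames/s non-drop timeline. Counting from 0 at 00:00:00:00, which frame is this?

Total seconds to the label: (9 × 3600 + 12 × 60 + 23) = 33143.
Frame index = 33143 × 30 + 16 = 994306.

frame 994306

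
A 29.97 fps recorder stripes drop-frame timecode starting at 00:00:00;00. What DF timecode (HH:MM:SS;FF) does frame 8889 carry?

Ten DF minutes hold 17982 frames, so frame 8889 lies in block 0 (frames 0–17981) with 8889 frames into that block.
The block's first minute is 1800 frames and the rest 1798 each; 8889 frames reaches minute 4, so 0 × 18 + 4 × 2 = 8 labels have been skipped so far.
Adding those back, label number 8889 + 8 = 8897 at 30 labels/s is 296 s + 17 f = 0 h 4 min 56 s frame 17, i.e. 00:04:56;17.

00:04:56;17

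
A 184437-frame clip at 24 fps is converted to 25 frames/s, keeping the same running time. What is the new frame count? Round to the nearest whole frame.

192122 frames

Frames at target rate = 184437 × (25) / (24) = 1536975/8 ≈ 192121.875.
Nearest whole frame: 192122.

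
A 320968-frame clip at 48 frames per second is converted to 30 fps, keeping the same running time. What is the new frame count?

200605 frames

Target frames = source frames × (target rate / source rate) = 320968 × (30)/(48) = 320968 × 5/8 = 200605.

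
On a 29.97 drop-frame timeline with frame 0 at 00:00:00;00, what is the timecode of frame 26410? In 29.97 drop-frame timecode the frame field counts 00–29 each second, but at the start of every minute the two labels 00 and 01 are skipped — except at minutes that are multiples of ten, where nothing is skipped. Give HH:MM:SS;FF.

00:14:41;06

Each 10-minute DF block holds 10 × 60 × 30 − 9 × 2 = 17982 frames. 26410 ÷ 17982 → 1 full block, remainder 8428.
Within the partial block the first minute is 1800 frames and each further minute 1798, so 4 further minute boundaries passed. Total skipped labels = 18 × 1 + 2 × 4 = 26.
Non-drop label index = 26410 + 26 = 26436; at 30 labels/s that is 00:14:41:06, i.e. DF 00:14:41;06.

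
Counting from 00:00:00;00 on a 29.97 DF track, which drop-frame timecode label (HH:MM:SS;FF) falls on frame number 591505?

Ten DF minutes hold 17982 frames, so frame 591505 lies in block 32 (frames 575424–593405) with 16081 frames into that block.
The block's first minute is 1800 frames and the rest 1798 each; 16081 frames reaches minute 8, so 32 × 18 + 8 × 2 = 592 labels have been skipped so far.
Adding those back, label number 591505 + 592 = 592097 at 30 labels/s is 19736 s + 17 f = 5 h 28 min 56 s frame 17, i.e. 05:28:56;17.

05:28:56;17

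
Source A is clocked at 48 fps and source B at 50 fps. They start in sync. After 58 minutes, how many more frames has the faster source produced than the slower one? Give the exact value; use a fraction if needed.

58 min = 3480 s.
A emits 48 × 3480 = 167040 frames; B emits 50 × 3480 = 174000.
Difference = 6960 frames; B is ahead of A.

6960 frames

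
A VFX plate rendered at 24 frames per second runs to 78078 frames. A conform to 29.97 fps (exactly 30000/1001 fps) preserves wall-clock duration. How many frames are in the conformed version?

Target frames = source frames × (target rate / source rate) = 78078 × (30000/1001)/(24) = 78078 × 1250/1001 = 97500.

97500 frames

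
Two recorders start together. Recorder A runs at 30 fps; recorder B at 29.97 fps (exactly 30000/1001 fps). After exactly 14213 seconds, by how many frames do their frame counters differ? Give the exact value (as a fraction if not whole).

426390/1001 frames

A emits 30 × 14213 = 426390 frames; B emits 30000/1001 × 14213 = 426390000/1001.
Difference = 426390/1001 frames (≈ 425.9640); B is behind A.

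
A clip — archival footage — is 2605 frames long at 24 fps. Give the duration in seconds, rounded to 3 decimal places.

Running time = 2605 × 1/24 = 2605/24 s ≈ 108.542 s.

108.542 seconds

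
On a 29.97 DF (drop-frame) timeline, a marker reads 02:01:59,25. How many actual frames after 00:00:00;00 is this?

As if non-drop at 30 labels/s: (2 × 3600 + 1 × 60 + 59) × 30 + 25 = 219595.
Minute boundaries passed: 121; those not divisible by 10: 121 − 12 = 109; dropped labels = 2 × 109 = 218.
Actual frame index = 219595 − 218 = 219377.

219377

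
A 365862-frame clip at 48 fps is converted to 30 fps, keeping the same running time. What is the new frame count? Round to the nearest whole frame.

Frames at target rate = 365862 × (30) / (48) = 914655/4 ≈ 228663.750.
Nearest whole frame: 228664.

228664 frames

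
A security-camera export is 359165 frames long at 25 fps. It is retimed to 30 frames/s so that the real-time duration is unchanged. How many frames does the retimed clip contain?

Target frames = source frames × (target rate / source rate) = 359165 × (30)/(25) = 359165 × 6/5 = 430998.

430998 frames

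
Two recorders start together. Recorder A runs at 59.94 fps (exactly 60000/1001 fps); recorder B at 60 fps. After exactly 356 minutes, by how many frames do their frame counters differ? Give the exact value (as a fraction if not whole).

356 min = 21360 s.
A emits 60000/1001 × 21360 = 1281600000/1001 frames; B emits 60 × 21360 = 1281600.
Difference = 1281600/1001 frames (≈ 1280.3197); B is ahead of A.

1281600/1001 frames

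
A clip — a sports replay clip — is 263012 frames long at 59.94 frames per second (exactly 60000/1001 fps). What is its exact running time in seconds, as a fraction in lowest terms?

65818753/15000 seconds

Running time = 263012 ÷ (60000/1001) = 263012 × 1001/60000 = 65818753/15000 s.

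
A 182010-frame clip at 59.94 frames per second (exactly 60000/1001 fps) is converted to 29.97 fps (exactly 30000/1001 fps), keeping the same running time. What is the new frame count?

Target frames = source frames × (target rate / source rate) = 182010 × (30000/1001)/(60000/1001) = 182010 × 1/2 = 91005.

91005 frames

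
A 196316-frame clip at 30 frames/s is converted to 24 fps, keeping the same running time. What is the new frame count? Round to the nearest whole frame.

Frames at target rate = 196316 × (24) / (30) = 785264/5 ≈ 157052.800.
Nearest whole frame: 157053.

157053 frames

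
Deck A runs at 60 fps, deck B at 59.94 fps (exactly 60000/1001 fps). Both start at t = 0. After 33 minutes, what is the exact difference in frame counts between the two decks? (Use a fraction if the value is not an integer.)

10800/91 frames

33 min = 1980 s.
A emits 60 × 1980 = 118800 frames; B emits 60000/1001 × 1980 = 10800000/91.
Difference = 10800/91 frames (≈ 118.6813); B is behind A.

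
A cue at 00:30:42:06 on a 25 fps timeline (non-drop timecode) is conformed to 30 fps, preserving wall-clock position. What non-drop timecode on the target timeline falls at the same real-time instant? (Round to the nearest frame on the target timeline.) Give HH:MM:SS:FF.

00:30:42:07

Source frame index: (0×3600 + 30×60 + 42) × 25 + 6 = 46056.
Real time: 46056 / (25) = 46056/25 s.
Target frame: (46056/25) × (30) = 276336/5 ≈ 55267.200 → 55267.
At 30 labels/s: frame 55267 → 00:30:42:07.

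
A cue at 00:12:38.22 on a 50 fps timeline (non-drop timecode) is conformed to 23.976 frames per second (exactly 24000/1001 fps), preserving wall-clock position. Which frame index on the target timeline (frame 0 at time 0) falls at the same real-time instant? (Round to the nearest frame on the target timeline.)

frame 18184

Source frame index: (0×3600 + 12×60 + 38) × 50 + 22 = 37922.
Real time: 37922 / (50) = 18961/25 s.
Target frame: (18961/25) × (24000/1001) = 18202560/1001 ≈ 18184.376 → 18184.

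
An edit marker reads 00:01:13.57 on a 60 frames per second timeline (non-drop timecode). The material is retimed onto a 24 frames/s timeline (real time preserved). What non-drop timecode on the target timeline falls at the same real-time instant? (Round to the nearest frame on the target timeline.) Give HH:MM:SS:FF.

Source frame index: (0×3600 + 1×60 + 13) × 60 + 57 = 4437.
Real time: 4437 / (60) = 1479/20 s.
Target frame: (1479/20) × (24) = 8874/5 ≈ 1774.800 → 1775.
At 24 labels/s: frame 1775 → 00:01:13:23.

00:01:13:23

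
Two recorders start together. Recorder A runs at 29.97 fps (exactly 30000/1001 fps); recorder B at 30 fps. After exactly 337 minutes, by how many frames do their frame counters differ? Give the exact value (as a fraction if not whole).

337 min = 20220 s.
A emits 30000/1001 × 20220 = 606600000/1001 frames; B emits 30 × 20220 = 606600.
Difference = 606600/1001 frames (≈ 605.9940); B is ahead of A.

606600/1001 frames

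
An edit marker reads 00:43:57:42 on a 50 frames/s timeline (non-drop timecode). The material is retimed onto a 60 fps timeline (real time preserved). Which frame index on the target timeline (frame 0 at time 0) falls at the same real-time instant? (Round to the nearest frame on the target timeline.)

Source frame index: (0×3600 + 43×60 + 57) × 50 + 42 = 131892.
Real time: 131892 / (50) = 65946/25 s.
Target frame: (65946/25) × (60) = 791352/5 ≈ 158270.400 → 158270.

frame 158270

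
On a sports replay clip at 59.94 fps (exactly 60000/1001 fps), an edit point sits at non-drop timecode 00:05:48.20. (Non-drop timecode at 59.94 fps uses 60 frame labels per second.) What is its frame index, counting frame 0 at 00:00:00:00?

20900

Total seconds to the label: (0 × 3600 + 5 × 60 + 48) = 348.
Frame index = 348 × 60 + 20 = 20900.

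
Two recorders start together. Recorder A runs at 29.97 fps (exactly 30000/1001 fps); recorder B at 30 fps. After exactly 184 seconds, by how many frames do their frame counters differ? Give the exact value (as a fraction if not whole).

A emits 30000/1001 × 184 = 5520000/1001 frames; B emits 30 × 184 = 5520.
Difference = 5520/1001 frames (≈ 5.5145); B is ahead of A.

5520/1001 frames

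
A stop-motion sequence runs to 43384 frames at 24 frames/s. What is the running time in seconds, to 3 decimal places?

1807.667 seconds

Running time = 43384 × 1/24 = 5423/3 s ≈ 1807.667 s.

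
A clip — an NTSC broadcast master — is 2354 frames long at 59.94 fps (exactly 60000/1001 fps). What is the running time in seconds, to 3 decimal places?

Running time = 2354 × 1001/60000 = 1178177/30000 s ≈ 39.273 s.

39.273 seconds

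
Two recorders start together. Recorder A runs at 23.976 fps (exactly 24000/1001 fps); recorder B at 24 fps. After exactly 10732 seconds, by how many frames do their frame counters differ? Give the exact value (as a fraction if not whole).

257568/1001 frames

A emits 24000/1001 × 10732 = 257568000/1001 frames; B emits 24 × 10732 = 257568.
Difference = 257568/1001 frames (≈ 257.3107); B is ahead of A.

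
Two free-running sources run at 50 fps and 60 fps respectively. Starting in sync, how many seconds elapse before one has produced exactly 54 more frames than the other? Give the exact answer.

5.4 seconds

The gap grows by |60 − 50| = 10 frames per second.
Time for a 54-frame gap: 54 ÷ (10) = 5.4 s.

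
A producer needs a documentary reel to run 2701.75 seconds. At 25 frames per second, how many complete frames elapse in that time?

Frames = 2701.75 × 25 = 270175/4 ≈ 67543.7500.
Complete frames: 67543.

67543 frames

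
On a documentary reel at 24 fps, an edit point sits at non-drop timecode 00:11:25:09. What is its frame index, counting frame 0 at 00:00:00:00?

frame 16449

Total seconds to the label: (0 × 3600 + 11 × 60 + 25) = 685.
Frame index = 685 × 24 + 9 = 16449.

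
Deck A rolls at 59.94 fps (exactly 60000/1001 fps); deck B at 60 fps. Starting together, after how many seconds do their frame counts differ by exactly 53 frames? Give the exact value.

The gap grows by |60 − 60000/1001| = 60/1001 frames per second.
Time for a 53-frame gap: 53 ÷ (60/1001) = 53053/60 s.

53053/60 seconds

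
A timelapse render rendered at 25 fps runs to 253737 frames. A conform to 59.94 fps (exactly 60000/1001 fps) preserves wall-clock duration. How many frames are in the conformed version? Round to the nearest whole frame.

608360 frames

Frames at target rate = 253737 × (60000/1001) / (25) = 55360800/91 ≈ 608360.440.
Nearest whole frame: 608360.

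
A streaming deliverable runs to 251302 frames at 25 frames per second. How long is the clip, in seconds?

Running time = 251302 / (25) = 10052.08 s.

10052.08 seconds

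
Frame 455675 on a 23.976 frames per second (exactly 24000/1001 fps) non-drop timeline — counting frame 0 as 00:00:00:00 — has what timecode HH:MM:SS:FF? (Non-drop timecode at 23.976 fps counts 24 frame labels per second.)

455675 ÷ 24 = 18986 full seconds, remainder 11 frames.
18986 s = 5 h 16 min 26 s.
Timecode: 05:16:26:11.

05:16:26:11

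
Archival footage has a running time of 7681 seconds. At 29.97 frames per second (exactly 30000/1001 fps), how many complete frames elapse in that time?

Frames = 7681 × 30000/1001 = 230430000/1001 ≈ 230199.8002.
Complete frames: 230199.

230199 frames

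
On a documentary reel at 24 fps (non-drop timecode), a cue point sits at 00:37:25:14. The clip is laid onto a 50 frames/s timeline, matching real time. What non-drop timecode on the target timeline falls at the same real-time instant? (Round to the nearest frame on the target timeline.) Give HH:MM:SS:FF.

Source frame index: (0×3600 + 37×60 + 25) × 24 + 14 = 53894.
Real time: 53894 / (24) = 26947/12 s.
Target frame: (26947/12) × (50) = 673675/6 ≈ 112279.167 → 112279.
At 50 labels/s: frame 112279 → 00:37:25:29.

00:37:25:29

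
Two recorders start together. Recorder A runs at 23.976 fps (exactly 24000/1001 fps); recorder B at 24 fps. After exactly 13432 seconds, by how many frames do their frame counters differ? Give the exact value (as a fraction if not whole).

A emits 24000/1001 × 13432 = 322368000/1001 frames; B emits 24 × 13432 = 322368.
Difference = 322368/1001 frames (≈ 322.0460); B is ahead of A.

322368/1001 frames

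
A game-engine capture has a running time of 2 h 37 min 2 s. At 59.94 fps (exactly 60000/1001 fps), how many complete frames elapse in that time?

564755 frames

2 h 37 min 2 s = 9422 s.
Frames = 9422 × 60000/1001 = 80760000/143 ≈ 564755.2448.
Complete frames: 564755.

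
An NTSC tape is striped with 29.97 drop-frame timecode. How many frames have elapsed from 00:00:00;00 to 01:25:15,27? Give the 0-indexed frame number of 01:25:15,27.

153323

Complete 10-minute blocks: 8, each 17982 frames → 143856.
Remaining 5 whole minutes in the current block: 1800 + 4 × 1798 = 8992 frames.
Within the current minute: 15 × 30 + 27 − 2 = 475 (labels ;00/;01 skipped at this minute). Total = 143856 + 8992 + 475 = 153323.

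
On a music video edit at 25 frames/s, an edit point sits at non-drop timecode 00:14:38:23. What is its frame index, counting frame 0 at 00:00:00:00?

Total seconds to the label: (0 × 3600 + 14 × 60 + 38) = 878.
Frame index = 878 × 25 + 23 = 21973.

21973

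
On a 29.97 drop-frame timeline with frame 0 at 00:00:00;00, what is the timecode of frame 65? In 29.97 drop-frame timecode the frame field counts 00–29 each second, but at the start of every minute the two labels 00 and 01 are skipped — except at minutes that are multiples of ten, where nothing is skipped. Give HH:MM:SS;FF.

Each 10-minute DF block holds 10 × 60 × 30 − 9 × 2 = 17982 frames. 65 ÷ 17982 → 0 full blocks, remainder 65.
Within the partial block the first minute is 1800 frames and each further minute 1798, so 0 further minute boundaries passed. Total skipped labels = 18 × 0 + 2 × 0 = 0.
Non-drop label index = 65 + 0 = 65; at 30 labels/s that is 00:00:02:05, i.e. DF 00:00:02;05.

00:00:02;05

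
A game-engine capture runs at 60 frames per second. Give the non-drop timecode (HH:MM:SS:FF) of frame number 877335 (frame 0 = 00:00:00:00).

04:03:42:15

877335 ÷ 60 = 14622 full seconds, remainder 15 frames.
14622 s = 4 h 3 min 42 s.
Timecode: 04:03:42:15.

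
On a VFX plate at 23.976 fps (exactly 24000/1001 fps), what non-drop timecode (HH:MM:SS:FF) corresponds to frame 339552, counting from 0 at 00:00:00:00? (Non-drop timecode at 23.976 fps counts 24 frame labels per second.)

03:55:48:00

339552 ÷ 24 = 14148 full seconds, remainder 0 frames.
14148 s = 3 h 55 min 48 s.
Timecode: 03:55:48:00.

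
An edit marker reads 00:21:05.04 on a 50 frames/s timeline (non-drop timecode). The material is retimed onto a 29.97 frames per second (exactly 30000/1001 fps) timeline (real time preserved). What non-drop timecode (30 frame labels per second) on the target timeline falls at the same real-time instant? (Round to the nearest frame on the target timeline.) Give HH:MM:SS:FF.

00:21:03:24

Source frame index: (0×3600 + 21×60 + 5) × 50 + 4 = 63254.
Real time: 63254 / (50) = 31627/25 s.
Target frame: (31627/25) × (30000/1001) = 37952400/1001 ≈ 37914.486 → 37914.
At 30 labels/s: frame 37914 → 00:21:03:24.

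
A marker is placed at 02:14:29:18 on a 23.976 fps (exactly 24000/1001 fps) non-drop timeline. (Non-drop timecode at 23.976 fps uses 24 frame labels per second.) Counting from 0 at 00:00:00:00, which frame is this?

Total seconds to the label: (2 × 3600 + 14 × 60 + 29) = 8069.
Frame index = 8069 × 24 + 18 = 193674.

frame 193674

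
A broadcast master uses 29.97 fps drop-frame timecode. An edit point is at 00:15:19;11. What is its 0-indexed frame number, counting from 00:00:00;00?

As if non-drop at 30 labels/s: (0 × 3600 + 15 × 60 + 19) × 30 + 11 = 27581.
Minute boundaries passed: 15; those not divisible by 10: 15 − 1 = 14; dropped labels = 2 × 14 = 28.
Actual frame index = 27581 − 28 = 27553.

27553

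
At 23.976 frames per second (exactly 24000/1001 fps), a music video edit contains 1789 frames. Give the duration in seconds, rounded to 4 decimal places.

74.6162 seconds

Running time = 1789 × 1001/24000 = 1790789/24000 s ≈ 74.6162 s.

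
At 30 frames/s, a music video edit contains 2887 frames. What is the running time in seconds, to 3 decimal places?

96.233 seconds

Running time = 2887 × 1/30 = 2887/30 s ≈ 96.233 s.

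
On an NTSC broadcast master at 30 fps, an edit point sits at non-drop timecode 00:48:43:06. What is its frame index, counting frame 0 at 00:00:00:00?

Total seconds to the label: (0 × 3600 + 48 × 60 + 43) = 2923.
Frame index = 2923 × 30 + 6 = 87696.

frame 87696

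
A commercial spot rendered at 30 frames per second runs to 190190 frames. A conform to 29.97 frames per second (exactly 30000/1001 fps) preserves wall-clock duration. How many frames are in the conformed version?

190000 frames

Target frames = source frames × (target rate / source rate) = 190190 × (30000/1001)/(30) = 190190 × 1000/1001 = 190000.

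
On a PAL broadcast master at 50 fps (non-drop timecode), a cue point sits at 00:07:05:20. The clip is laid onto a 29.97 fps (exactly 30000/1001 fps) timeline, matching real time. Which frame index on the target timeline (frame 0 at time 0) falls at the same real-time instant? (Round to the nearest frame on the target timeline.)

Source frame index: (0×3600 + 7×60 + 5) × 50 + 20 = 21270.
Real time: 21270 / (50) = 2127/5 s.
Target frame: (2127/5) × (30000/1001) = 12762000/1001 ≈ 12749.251 → 12749.

frame 12749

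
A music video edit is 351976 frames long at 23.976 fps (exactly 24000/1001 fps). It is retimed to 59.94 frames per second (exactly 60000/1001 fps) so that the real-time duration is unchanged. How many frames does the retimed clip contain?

879940 frames

Target frames = source frames × (target rate / source rate) = 351976 × (60000/1001)/(24000/1001) = 351976 × 5/2 = 879940.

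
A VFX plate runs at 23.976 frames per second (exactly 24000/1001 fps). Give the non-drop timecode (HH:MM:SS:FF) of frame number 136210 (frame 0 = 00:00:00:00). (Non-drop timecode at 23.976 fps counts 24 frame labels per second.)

01:34:35:10

136210 ÷ 24 = 5675 full seconds, remainder 10 frames.
5675 s = 1 h 34 min 35 s.
Timecode: 01:34:35:10.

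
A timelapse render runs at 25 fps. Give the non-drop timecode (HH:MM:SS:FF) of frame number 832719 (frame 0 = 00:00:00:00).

832719 ÷ 25 = 33308 full seconds, remainder 19 frames.
33308 s = 9 h 15 min 8 s.
Timecode: 09:15:08:19.

09:15:08:19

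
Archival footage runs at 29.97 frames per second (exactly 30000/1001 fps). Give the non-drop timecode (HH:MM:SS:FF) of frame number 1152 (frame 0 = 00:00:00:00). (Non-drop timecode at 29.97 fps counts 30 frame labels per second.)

00:00:38:12

1152 ÷ 30 = 38 full seconds, remainder 12 frames.
38 s = 0 h 0 min 38 s.
Timecode: 00:00:38:12.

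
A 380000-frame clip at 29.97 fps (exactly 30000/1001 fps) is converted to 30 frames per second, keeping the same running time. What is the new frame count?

380380 frames

Target frames = source frames × (target rate / source rate) = 380000 × (30)/(30000/1001) = 380000 × 1001/1000 = 380380.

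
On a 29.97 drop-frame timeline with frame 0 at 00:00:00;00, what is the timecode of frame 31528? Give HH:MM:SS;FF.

00:17:32;00

Each 10-minute DF block holds 10 × 60 × 30 − 9 × 2 = 17982 frames. 31528 ÷ 17982 → 1 full block, remainder 13546.
Within the partial block the first minute is 1800 frames and each further minute 1798, so 7 further minute boundaries passed. Total skipped labels = 18 × 1 + 2 × 7 = 32.
Non-drop label index = 31528 + 32 = 31560; at 30 labels/s that is 00:17:32:00, i.e. DF 00:17:32;00.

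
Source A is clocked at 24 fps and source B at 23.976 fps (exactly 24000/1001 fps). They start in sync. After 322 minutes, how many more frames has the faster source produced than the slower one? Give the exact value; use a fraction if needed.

322 min = 19320 s.
A emits 24 × 19320 = 463680 frames; B emits 24000/1001 × 19320 = 66240000/143.
Difference = 66240/143 frames (≈ 463.2168); B is behind A.

66240/143 frames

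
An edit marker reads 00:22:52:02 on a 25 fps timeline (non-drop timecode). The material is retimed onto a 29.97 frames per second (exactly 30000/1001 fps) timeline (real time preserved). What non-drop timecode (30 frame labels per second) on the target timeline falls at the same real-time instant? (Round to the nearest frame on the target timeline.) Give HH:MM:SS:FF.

Source frame index: (0×3600 + 22×60 + 52) × 25 + 2 = 34302.
Real time: 34302 / (25) = 34302/25 s.
Target frame: (34302/25) × (30000/1001) = 41162400/1001 ≈ 41121.279 → 41121.
At 30 labels/s: frame 41121 → 00:22:50:21.

00:22:50:21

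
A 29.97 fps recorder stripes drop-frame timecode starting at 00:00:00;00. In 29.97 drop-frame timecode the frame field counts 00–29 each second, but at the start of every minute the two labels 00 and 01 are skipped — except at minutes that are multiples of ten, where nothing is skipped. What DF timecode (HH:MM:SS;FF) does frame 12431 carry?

Each 10-minute DF block holds 10 × 60 × 30 − 9 × 2 = 17982 frames. 12431 ÷ 17982 → 0 full blocks, remainder 12431.
Within the partial block the first minute is 1800 frames and each further minute 1798, so 6 further minute boundaries passed. Total skipped labels = 18 × 0 + 2 × 6 = 12.
Non-drop label index = 12431 + 12 = 12443; at 30 labels/s that is 00:06:54:23, i.e. DF 00:06:54;23.

00:06:54;23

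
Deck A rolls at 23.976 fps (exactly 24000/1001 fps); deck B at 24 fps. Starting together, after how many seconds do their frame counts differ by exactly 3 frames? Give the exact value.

The gap grows by |24 − 24000/1001| = 24/1001 frames per second.
Time for a 3-frame gap: 3 ÷ (24/1001) = 125.125 s.

125.125 seconds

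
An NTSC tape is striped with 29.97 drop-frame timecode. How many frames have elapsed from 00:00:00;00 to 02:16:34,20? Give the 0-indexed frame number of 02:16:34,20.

245594

Complete 10-minute blocks: 13, each 17982 frames → 233766.
Remaining 6 whole minutes in the current block: 1800 + 5 × 1798 = 10790 frames.
Within the current minute: 34 × 30 + 20 − 2 = 1038 (labels ;00/;01 skipped at this minute). Total = 233766 + 10790 + 1038 = 245594.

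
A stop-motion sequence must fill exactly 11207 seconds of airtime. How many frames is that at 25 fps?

280175 frames

Frames = 11207 × 25 = 280175.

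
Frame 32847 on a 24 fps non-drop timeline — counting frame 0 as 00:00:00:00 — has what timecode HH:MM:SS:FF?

00:22:48:15

32847 ÷ 24 = 1368 full seconds, remainder 15 frames.
1368 s = 0 h 22 min 48 s.
Timecode: 00:22:48:15.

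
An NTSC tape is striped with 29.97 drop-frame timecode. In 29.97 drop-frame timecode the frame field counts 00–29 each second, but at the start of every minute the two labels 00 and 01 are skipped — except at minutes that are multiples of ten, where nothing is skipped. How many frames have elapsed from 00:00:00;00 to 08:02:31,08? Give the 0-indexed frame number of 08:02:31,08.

867670

As if non-drop at 30 labels/s: (8 × 3600 + 2 × 60 + 31) × 30 + 8 = 868538.
Minute boundaries passed: 482; those not divisible by 10: 482 − 48 = 434; dropped labels = 2 × 434 = 868.
Actual frame index = 868538 − 868 = 867670.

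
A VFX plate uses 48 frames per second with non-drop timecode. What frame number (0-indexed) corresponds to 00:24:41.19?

Total seconds to the label: (0 × 3600 + 24 × 60 + 41) = 1481.
Frame index = 1481 × 48 + 19 = 71107.

71107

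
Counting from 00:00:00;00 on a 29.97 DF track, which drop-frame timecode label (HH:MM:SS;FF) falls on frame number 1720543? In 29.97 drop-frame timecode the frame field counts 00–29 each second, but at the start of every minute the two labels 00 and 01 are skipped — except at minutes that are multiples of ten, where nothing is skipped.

15:56:48;25

Each 10-minute DF block holds 10 × 60 × 30 − 9 × 2 = 17982 frames. 1720543 ÷ 17982 → 95 full blocks, remainder 12253.
Within the partial block the first minute is 1800 frames and each further minute 1798, so 6 further minute boundaries passed. Total skipped labels = 18 × 95 + 2 × 6 = 1722.
Non-drop label index = 1720543 + 1722 = 1722265; at 30 labels/s that is 15:56:48:25, i.e. DF 15:56:48;25.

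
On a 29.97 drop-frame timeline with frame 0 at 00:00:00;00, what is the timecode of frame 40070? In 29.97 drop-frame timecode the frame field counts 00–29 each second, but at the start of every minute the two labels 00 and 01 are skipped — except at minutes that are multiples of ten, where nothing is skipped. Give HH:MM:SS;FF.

Each 10-minute DF block holds 10 × 60 × 30 − 9 × 2 = 17982 frames. 40070 ÷ 17982 → 2 full blocks, remainder 4106.
Within the partial block the first minute is 1800 frames and each further minute 1798, so 2 further minute boundaries passed. Total skipped labels = 18 × 2 + 2 × 2 = 40.
Non-drop label index = 40070 + 40 = 40110; at 30 labels/s that is 00:22:17:00, i.e. DF 00:22:17;00.

00:22:17;00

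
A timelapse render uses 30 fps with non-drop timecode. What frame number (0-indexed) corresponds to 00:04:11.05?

7535

Total seconds to the label: (0 × 3600 + 4 × 60 + 11) = 251.
Frame index = 251 × 30 + 5 = 7535.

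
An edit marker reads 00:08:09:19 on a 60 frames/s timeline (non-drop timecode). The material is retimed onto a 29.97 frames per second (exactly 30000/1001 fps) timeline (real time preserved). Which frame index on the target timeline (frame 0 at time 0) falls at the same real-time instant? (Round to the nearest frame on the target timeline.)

Source frame index: (0×3600 + 8×60 + 9) × 60 + 19 = 29359.
Real time: 29359 / (60) = 29359/60 s.
Target frame: (29359/60) × (30000/1001) = 1334500/91 ≈ 14664.835 → 14665.

frame 14665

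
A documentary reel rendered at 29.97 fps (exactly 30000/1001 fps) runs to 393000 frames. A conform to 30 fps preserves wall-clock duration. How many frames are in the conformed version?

Target frames = source frames × (target rate / source rate) = 393000 × (30)/(30000/1001) = 393000 × 1001/1000 = 393393.

393393 frames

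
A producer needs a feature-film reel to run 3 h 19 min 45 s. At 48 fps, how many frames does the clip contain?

3 h 19 min 45 s = 11985 s.
Frames = 11985 × 48 = 575280.

575280 frames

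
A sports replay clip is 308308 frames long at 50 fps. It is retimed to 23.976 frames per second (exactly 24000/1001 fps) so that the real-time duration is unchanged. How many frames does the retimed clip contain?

147840 frames

Target frames = source frames × (target rate / source rate) = 308308 × (24000/1001)/(50) = 308308 × 480/1001 = 147840.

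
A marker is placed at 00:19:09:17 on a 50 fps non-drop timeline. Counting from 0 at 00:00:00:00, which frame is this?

Total seconds to the label: (0 × 3600 + 19 × 60 + 9) = 1149.
Frame index = 1149 × 50 + 17 = 57467.

57467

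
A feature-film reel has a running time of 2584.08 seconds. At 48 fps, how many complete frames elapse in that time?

Frames = 2584.08 × 48 = 3100896/25 ≈ 124035.8400.
Complete frames: 124035.

124035 frames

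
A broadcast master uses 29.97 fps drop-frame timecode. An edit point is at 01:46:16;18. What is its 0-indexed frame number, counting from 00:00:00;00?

Complete 10-minute blocks: 10, each 17982 frames → 179820.
Remaining 6 whole minutes in the current block: 1800 + 5 × 1798 = 10790 frames.
Within the current minute: 16 × 30 + 18 − 2 = 496 (labels ;00/;01 skipped at this minute). Total = 179820 + 10790 + 496 = 191106.

191106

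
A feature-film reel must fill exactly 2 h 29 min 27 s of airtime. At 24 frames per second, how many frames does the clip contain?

2 h 29 min 27 s = 8967 s.
Frames = 8967 × 24 = 215208.

215208 frames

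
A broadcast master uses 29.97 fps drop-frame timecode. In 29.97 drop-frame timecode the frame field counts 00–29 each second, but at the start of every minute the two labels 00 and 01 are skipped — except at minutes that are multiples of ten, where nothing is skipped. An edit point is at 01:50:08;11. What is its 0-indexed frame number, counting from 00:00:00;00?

198053

Complete 10-minute blocks: 11, each 17982 frames → 197802.
Remaining 0 whole minutes in the current block: 0 frames.
Within the current minute: 8 × 30 + 11 = 251. Total = 197802 + 0 + 251 = 198053.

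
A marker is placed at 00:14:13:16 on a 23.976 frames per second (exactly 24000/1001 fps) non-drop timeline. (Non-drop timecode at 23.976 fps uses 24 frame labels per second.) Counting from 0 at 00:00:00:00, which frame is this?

Total seconds to the label: (0 × 3600 + 14 × 60 + 13) = 853.
Frame index = 853 × 24 + 16 = 20488.

frame 20488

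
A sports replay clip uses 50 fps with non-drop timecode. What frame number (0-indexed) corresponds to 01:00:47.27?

Total seconds to the label: (1 × 3600 + 0 × 60 + 47) = 3647.
Frame index = 3647 × 50 + 27 = 182377.

182377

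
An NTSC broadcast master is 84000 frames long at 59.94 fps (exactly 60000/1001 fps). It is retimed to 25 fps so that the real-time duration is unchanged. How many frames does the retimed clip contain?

35035 frames

Target frames = source frames × (target rate / source rate) = 84000 × (25)/(60000/1001) = 84000 × 1001/2400 = 35035.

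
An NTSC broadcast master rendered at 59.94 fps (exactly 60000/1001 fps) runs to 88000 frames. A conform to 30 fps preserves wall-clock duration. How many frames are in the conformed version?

44044 frames

Target frames = source frames × (target rate / source rate) = 88000 × (30)/(60000/1001) = 88000 × 1001/2000 = 44044.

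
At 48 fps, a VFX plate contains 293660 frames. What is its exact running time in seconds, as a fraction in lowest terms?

73415/12 seconds

Running time = 293660 ÷ (48) = 293660 × 1/48 = 73415/12 s.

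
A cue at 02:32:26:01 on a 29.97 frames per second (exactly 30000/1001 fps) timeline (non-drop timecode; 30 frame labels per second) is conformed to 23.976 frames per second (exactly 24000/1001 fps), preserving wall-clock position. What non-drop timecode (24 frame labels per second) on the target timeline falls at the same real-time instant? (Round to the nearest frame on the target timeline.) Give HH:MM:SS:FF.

02:32:26:01

Source frame index: (2×3600 + 32×60 + 26) × 30 + 1 = 274381.
Real time: 274381 / (30000/1001) = 274655381/30000 s.
Target frame: (274655381/30000) × (24000/1001) = 1097524/5 ≈ 219504.800 → 219505.
At 24 labels/s: frame 219505 → 02:32:26:01.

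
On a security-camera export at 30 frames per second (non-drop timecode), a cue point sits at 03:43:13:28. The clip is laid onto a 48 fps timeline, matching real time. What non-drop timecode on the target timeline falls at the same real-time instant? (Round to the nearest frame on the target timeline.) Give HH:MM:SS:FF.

03:43:13:45

Source frame index: (3×3600 + 43×60 + 13) × 30 + 28 = 401818.
Real time: 401818 / (30) = 200909/15 s.
Target frame: (200909/15) × (48) = 3214544/5 ≈ 642908.800 → 642909.
At 48 labels/s: frame 642909 → 03:43:13:45.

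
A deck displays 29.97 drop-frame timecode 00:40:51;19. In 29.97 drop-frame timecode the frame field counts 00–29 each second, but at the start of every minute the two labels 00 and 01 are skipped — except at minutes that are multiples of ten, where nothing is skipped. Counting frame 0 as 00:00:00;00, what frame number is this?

Complete 10-minute blocks: 4, each 17982 frames → 71928.
Remaining 0 whole minutes in the current block: 0 frames.
Within the current minute: 51 × 30 + 19 = 1549. Total = 71928 + 0 + 1549 = 73477.

73477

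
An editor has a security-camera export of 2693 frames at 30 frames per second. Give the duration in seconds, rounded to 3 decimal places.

89.767 seconds

Running time = 2693 × 1/30 = 2693/30 s ≈ 89.767 s.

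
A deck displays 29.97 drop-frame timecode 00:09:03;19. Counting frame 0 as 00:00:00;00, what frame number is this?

Complete 10-minute blocks: 0, each 17982 frames → 0.
Remaining 9 whole minutes in the current block: 1800 + 8 × 1798 = 16184 frames.
Within the current minute: 3 × 30 + 19 − 2 = 107 (labels ;00/;01 skipped at this minute). Total = 0 + 16184 + 107 = 16291.

16291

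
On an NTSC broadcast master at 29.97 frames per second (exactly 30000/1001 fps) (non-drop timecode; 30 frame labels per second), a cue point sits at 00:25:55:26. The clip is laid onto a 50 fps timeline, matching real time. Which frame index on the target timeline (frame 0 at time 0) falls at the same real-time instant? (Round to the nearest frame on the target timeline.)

frame 77871

Source frame index: (0×3600 + 25×60 + 55) × 30 + 26 = 46676.
Real time: 46676 / (30000/1001) = 11680669/7500 s.
Target frame: (11680669/7500) × (50) = 11680669/150 ≈ 77871.127 → 77871.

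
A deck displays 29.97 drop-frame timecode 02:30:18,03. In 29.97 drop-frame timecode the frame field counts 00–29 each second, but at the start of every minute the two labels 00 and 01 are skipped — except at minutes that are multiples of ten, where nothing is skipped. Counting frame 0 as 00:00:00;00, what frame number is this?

Complete 10-minute blocks: 15, each 17982 frames → 269730.
Remaining 0 whole minutes in the current block: 0 frames.
Within the current minute: 18 × 30 + 3 = 543. Total = 269730 + 0 + 543 = 270273.

270273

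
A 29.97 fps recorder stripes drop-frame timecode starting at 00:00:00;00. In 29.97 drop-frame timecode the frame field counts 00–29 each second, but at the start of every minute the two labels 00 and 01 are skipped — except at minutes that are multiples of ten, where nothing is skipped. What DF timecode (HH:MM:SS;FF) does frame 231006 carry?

02:08:27;28

Each 10-minute DF block holds 10 × 60 × 30 − 9 × 2 = 17982 frames. 231006 ÷ 17982 → 12 full blocks, remainder 15222.
Within the partial block the first minute is 1800 frames and each further minute 1798, so 8 further minute boundaries passed. Total skipped labels = 18 × 12 + 2 × 8 = 232.
Non-drop label index = 231006 + 232 = 231238; at 30 labels/s that is 02:08:27:28, i.e. DF 02:08:27;28.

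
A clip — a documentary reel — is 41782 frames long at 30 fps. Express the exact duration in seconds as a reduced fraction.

20891/15 seconds

Running time = 41782 ÷ (30) = 41782 × 1/30 = 20891/15 s.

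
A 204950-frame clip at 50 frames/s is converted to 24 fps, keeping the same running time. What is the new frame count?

Target frames = source frames × (target rate / source rate) = 204950 × (24)/(50) = 204950 × 12/25 = 98376.

98376 frames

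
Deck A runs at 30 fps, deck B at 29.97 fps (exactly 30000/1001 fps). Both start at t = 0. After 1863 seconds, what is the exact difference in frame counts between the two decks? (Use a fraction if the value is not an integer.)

55890/1001 frames

A emits 30 × 1863 = 55890 frames; B emits 30000/1001 × 1863 = 55890000/1001.
Difference = 55890/1001 frames (≈ 55.8342); B is behind A.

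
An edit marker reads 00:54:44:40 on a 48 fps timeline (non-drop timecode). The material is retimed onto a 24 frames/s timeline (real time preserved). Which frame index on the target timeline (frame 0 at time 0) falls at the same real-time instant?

frame 78836

Source frame index: (0×3600 + 54×60 + 44) × 48 + 40 = 157672.
Real time: 157672 / (48) = 19709/6 s.
Target frame: (19709/6) × (24) = 78836.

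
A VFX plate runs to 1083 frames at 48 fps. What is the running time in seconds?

Running time = 1083 / (48) = 22.5625 s.

22.5625 seconds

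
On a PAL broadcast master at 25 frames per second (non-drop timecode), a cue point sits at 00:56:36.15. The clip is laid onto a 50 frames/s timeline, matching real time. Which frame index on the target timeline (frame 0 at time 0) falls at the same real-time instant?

frame 169830

Source frame index: (0×3600 + 56×60 + 36) × 25 + 15 = 84915.
Real time: 84915 / (25) = 16983/5 s.
Target frame: (16983/5) × (50) = 169830.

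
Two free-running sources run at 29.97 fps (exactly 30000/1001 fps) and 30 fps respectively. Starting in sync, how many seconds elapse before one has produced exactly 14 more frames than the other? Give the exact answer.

The gap grows by |30 − 30000/1001| = 30/1001 frames per second.
Time for a 14-frame gap: 14 ÷ (30/1001) = 7007/15 s.

7007/15 seconds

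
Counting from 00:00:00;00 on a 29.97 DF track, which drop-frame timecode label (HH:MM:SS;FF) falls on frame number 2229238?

20:39:42;10

Each 10-minute DF block holds 10 × 60 × 30 − 9 × 2 = 17982 frames. 2229238 ÷ 17982 → 123 full blocks, remainder 17452.
Within the partial block the first minute is 1800 frames and each further minute 1798, so 9 further minute boundaries passed. Total skipped labels = 18 × 123 + 2 × 9 = 2232.
Non-drop label index = 2229238 + 2232 = 2231470; at 30 labels/s that is 20:39:42:10, i.e. DF 20:39:42;10.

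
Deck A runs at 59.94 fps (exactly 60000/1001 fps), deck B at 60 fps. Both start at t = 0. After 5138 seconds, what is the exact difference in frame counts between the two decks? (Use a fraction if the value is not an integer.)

A emits 60000/1001 × 5138 = 44040000/143 frames; B emits 60 × 5138 = 308280.
Difference = 44040/143 frames (≈ 307.9720); B is ahead of A.

44040/143 frames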